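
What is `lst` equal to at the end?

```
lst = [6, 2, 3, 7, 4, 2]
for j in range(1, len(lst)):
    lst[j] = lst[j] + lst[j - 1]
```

j=1: lst[1] = 2+6 = 8 → [6, 8, 3, 7, 4, 2]
j=2: lst[2] = 3+8 = 11 → [6, 8, 11, 7, 4, 2]
j=3: lst[3] = 7+11 = 18 → [6, 8, 11, 18, 4, 2]
j=4: lst[4] = 4+18 = 22 → [6, 8, 11, 18, 22, 2]
j=5: lst[5] = 2+22 = 24 → [6, 8, 11, 18, 22, 24]

[6, 8, 11, 18, 22, 24]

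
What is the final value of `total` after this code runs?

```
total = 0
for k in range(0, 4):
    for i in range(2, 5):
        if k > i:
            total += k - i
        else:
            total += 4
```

45

k=0,i=2: not 0>2, total = 0+4 = 4
k=0,i=3: not 0>3, total = 4+4 = 8
k=0,i=4: not 0>4, total = 8+4 = 12
k=1,i=2: not 1>2, total = 12+4 = 16
k=1,i=3: not 1>3, total = 16+4 = 20
k=1,i=4: not 1>4, total = 20+4 = 24
k=2,i=2: not 2>2, total = 24+4 = 28
k=2,i=3: not 2>3, total = 28+4 = 32
k=2,i=4: not 2>4, total = 32+4 = 36
k=3,i=2: 3>2, total = 36+1 = 37
k=3,i=3: not 3>3, total = 37+4 = 41
k=3,i=4: not 3>4, total = 41+4 = 45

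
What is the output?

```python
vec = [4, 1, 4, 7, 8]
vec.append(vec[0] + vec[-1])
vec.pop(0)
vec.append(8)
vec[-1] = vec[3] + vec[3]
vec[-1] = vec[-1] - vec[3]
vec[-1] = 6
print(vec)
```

[1, 4, 7, 8, 12, 6]

append vec[0]+vec[-1] = 4+8 = 12 → [4, 1, 4, 7, 8, 12]
pop(0) removes 4 → [1, 4, 7, 8, 12]
append 8 → [1, 4, 7, 8, 12, 8]
vec[-1] = vec[3]+vec[3] = 8+8 = 16 → [1, 4, 7, 8, 12, 16]
vec[-1] = vec[-1]-vec[3] = 16-8 = 8 → [1, 4, 7, 8, 12, 8]
vec[-1] = 6 → [1, 4, 7, 8, 12, 6]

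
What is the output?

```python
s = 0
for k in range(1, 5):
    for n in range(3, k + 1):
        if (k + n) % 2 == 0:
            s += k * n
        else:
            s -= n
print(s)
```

k=3,n=3: even sum, s = 0+9 = 9
k=4,n=3: odd sum, s = 9-3 = 6
k=4,n=4: even sum, s = 6+16 = 22

22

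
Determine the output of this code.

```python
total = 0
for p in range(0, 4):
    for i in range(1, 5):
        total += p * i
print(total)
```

60

p=0,i=1: total = 0+0 = 0
p=0,i=2: total = 0+0 = 0
p=0,i=3: total = 0+0 = 0
p=0,i=4: total = 0+0 = 0
p=1,i=1: total = 0+1 = 1
p=1,i=2: total = 1+2 = 3
p=1,i=3: total = 3+3 = 6
p=1,i=4: total = 6+4 = 10
p=2,i=1: total = 10+2 = 12
p=2,i=2: total = 12+4 = 16
p=2,i=3: total = 16+6 = 22
p=2,i=4: total = 22+8 = 30
p=3,i=1: total = 30+3 = 33
p=3,i=2: total = 33+6 = 39
p=3,i=3: total = 39+9 = 48
p=3,i=4: total = 48+12 = 60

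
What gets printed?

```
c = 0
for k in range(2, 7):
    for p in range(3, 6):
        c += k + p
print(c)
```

120

k=2,p=3: c = 0+5 = 5
k=2,p=4: c = 5+6 = 11
k=2,p=5: c = 11+7 = 18
k=3,p=3: c = 18+6 = 24
k=3,p=4: c = 24+7 = 31
k=3,p=5: c = 31+8 = 39
k=4,p=3: c = 39+7 = 46
k=4,p=4: c = 46+8 = 54
k=4,p=5: c = 54+9 = 63
k=5,p=3: c = 63+8 = 71
k=5,p=4: c = 71+9 = 80
k=5,p=5: c = 80+10 = 90
k=6,p=3: c = 90+9 = 99
k=6,p=4: c = 99+10 = 109
k=6,p=5: c = 109+11 = 120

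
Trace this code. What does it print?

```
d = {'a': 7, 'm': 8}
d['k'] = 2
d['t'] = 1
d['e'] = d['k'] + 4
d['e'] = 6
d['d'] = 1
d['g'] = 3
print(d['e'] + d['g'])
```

9

d['k'] = 2 → {'a': 7, 'm': 8, 'k': 2}
d['t'] = 1 → {'a': 7, 'm': 8, 'k': 2, 't': 1}
d['e'] = d['k']+4 = 6 → {'a': 7, 'm': 8, 'k': 2, 't': 1, 'e': 6}
d['e'] = 6 → {'a': 7, 'm': 8, 'k': 2, 't': 1, 'e': 6}
d['d'] = 1 → {'a': 7, 'm': 8, 'k': 2, 't': 1, 'e': 6, 'd': 1}
d['g'] = 3 → {'a': 7, 'm': 8, 'k': 2, 't': 1, 'e': 6, 'd': 1, 'g': 3}
d['e']+d['g'] = 6+3 = 9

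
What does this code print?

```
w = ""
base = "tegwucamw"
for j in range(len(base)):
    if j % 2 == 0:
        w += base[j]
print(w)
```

tguaw

j=0: add 't' → 't'
j=1: skip
j=2: add 'g' → 'tg'
j=3: skip
j=4: add 'u' → 'tgu'
j=5: skip
j=6: add 'a' → 'tgua'
j=7: skip
j=8: add 'w' → 'tguaw'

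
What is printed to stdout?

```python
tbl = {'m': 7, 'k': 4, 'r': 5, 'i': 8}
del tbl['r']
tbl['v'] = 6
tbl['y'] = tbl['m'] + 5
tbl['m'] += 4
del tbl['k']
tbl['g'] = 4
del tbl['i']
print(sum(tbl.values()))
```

del 'r' → {'m': 7, 'k': 4, 'i': 8}
tbl['v'] = 6 → {'m': 7, 'k': 4, 'i': 8, 'v': 6}
tbl['y'] = tbl['m']+5 = 12 → {'m': 7, 'k': 4, 'i': 8, 'v': 6, 'y': 12}
tbl['m'] = 7+4 = 11 → {'m': 11, 'k': 4, 'i': 8, 'v': 6, 'y': 12}
del 'k' → {'m': 11, 'i': 8, 'v': 6, 'y': 12}
tbl['g'] = 4 → {'m': 11, 'i': 8, 'v': 6, 'y': 12, 'g': 4}
del 'i' → {'m': 11, 'v': 6, 'y': 12, 'g': 4}
sum of values = 33

33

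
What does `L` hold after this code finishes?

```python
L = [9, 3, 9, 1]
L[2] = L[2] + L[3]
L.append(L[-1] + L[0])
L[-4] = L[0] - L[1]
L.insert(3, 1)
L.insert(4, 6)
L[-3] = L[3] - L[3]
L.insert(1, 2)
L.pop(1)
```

[9, 6, 10, 1, 0, 1, 10]

L[2] = L[2]+L[3] = 9+1 = 10 → [9, 3, 10, 1]
append L[-1]+L[0] = 1+9 = 10 → [9, 3, 10, 1, 10]
L[-4] = L[0]-L[1] = 9-3 = 6 → [9, 6, 10, 1, 10]
insert 1 at 3 → [9, 6, 10, 1, 1, 10]
insert 6 at 4 → [9, 6, 10, 1, 6, 1, 10]
L[-3] = L[3]-L[3] = 1-1 = 0 → [9, 6, 10, 1, 0, 1, 10]
insert 2 at 1 → [9, 2, 6, 10, 1, 0, 1, 10]
pop(1) removes 2 → [9, 6, 10, 1, 0, 1, 10]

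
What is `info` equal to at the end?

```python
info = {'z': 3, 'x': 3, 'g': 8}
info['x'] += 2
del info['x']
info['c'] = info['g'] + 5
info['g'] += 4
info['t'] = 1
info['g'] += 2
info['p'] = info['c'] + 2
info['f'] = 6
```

info['x'] = 3+2 = 5 → {'z': 3, 'x': 5, 'g': 8}
del 'x' → {'z': 3, 'g': 8}
info['c'] = info['g']+5 = 13 → {'z': 3, 'g': 8, 'c': 13}
info['g'] = 8+4 = 12 → {'z': 3, 'g': 12, 'c': 13}
info['t'] = 1 → {'z': 3, 'g': 12, 'c': 13, 't': 1}
info['g'] = 12+2 = 14 → {'z': 3, 'g': 14, 'c': 13, 't': 1}
info['p'] = info['c']+2 = 15 → {'z': 3, 'g': 14, 'c': 13, 't': 1, 'p': 15}
info['f'] = 6 → {'z': 3, 'g': 14, 'c': 13, 't': 1, 'p': 15, 'f': 6}

{'z': 3, 'g': 14, 'c': 13, 't': 1, 'p': 15, 'f': 6}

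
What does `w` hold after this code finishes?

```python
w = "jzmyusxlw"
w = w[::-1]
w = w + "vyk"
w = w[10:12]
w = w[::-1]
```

'ky'

reverse → 'wlxsuymzj'
+ 'vyk' → 'wlxsuymzjvyk'
slice [10:12] → 'yk'
reverse → 'ky'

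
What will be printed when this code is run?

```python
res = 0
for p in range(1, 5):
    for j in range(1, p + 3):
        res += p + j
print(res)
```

p=1,j=1: res = 0+2 = 2
p=1,j=2: res = 2+3 = 5
p=1,j=3: res = 5+4 = 9
p=2,j=1: res = 9+3 = 12
p=2,j=2: res = 12+4 = 16
p=2,j=3: res = 16+5 = 21
p=2,j=4: res = 21+6 = 27
p=3,j=1: res = 27+4 = 31
p=3,j=2: res = 31+5 = 36
p=3,j=3: res = 36+6 = 42
p=3,j=4: res = 42+7 = 49
p=3,j=5: res = 49+8 = 57
p=4,j=1: res = 57+5 = 62
p=4,j=2: res = 62+6 = 68
p=4,j=3: res = 68+7 = 75
p=4,j=4: res = 75+8 = 83
p=4,j=5: res = 83+9 = 92
p=4,j=6: res = 92+10 = 102

102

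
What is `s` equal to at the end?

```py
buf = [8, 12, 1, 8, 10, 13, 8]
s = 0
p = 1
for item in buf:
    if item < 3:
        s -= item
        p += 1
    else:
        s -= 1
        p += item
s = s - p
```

-68

item=8: not <3, s = 0-1 = -1; p=9
item=12: not <3, s = (-1)-1 = -2; p=21
item=1: <3, s = (-2)-1 = -3; p=22
item=8: not <3, s = (-3)-1 = -4; p=30
item=10: not <3, s = (-4)-1 = -5; p=40
item=13: not <3, s = (-5)-1 = -6; p=53
item=8: not <3, s = (-6)-1 = -7; p=61
s-p = (-7)-61 = -68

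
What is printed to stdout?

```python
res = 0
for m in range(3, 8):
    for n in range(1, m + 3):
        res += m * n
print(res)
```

800

m=3,n=1: res = 0+3 = 3
m=3,n=2: res = 3+6 = 9
m=3,n=3: res = 9+9 = 18
m=3,n=4: res = 18+12 = 30
m=3,n=5: res = 30+15 = 45
m=4,n=1: res = 45+4 = 49
m=4,n=2: res = 49+8 = 57
m=4,n=3: res = 57+12 = 69
m=4,n=4: res = 69+16 = 85
m=4,n=5: res = 85+20 = 105
m=4,n=6: res = 105+24 = 129
m=5,n=1: res = 129+5 = 134
m=5,n=2: res = 134+10 = 144
m=5,n=3: res = 144+15 = 159
m=5,n=4: res = 159+20 = 179
m=5,n=5: res = 179+25 = 204
m=5,n=6: res = 204+30 = 234
m=5,n=7: res = 234+35 = 269
m=6,n=1: res = 269+6 = 275
m=6,n=2: res = 275+12 = 287
m=6,n=3: res = 287+18 = 305
m=6,n=4: res = 305+24 = 329
m=6,n=5: res = 329+30 = 359
m=6,n=6: res = 359+36 = 395
m=6,n=7: res = 395+42 = 437
m=6,n=8: res = 437+48 = 485
m=7,n=1: res = 485+7 = 492
m=7,n=2: res = 492+14 = 506
m=7,n=3: res = 506+21 = 527
m=7,n=4: res = 527+28 = 555
m=7,n=5: res = 555+35 = 590
m=7,n=6: res = 590+42 = 632
m=7,n=7: res = 632+49 = 681
m=7,n=8: res = 681+56 = 737
m=7,n=9: res = 737+63 = 800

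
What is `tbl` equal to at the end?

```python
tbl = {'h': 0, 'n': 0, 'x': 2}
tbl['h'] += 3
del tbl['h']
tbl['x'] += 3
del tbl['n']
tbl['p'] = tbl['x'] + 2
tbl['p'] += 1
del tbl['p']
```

tbl['h'] = 0+3 = 3 → {'h': 3, 'n': 0, 'x': 2}
del 'h' → {'n': 0, 'x': 2}
tbl['x'] = 2+3 = 5 → {'n': 0, 'x': 5}
del 'n' → {'x': 5}
tbl['p'] = tbl['x']+2 = 7 → {'x': 5, 'p': 7}
tbl['p'] = 7+1 = 8 → {'x': 5, 'p': 8}
del 'p' → {'x': 5}

{'x': 5}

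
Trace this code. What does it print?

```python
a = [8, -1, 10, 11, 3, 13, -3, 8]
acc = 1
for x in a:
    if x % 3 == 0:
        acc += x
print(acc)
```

x=8: not %3==0
x=-1: not %3==0
x=10: not %3==0
x=11: not %3==0
x=3: %3==0, acc = 1+3 = 4
x=13: not %3==0
x=-3: %3==0, acc = 4+(-3) = 1
x=8: not %3==0

1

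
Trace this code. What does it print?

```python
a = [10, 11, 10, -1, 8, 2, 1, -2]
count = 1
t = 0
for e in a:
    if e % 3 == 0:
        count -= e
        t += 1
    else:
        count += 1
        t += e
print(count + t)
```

48

e=10: not %3==0, count = 1+1 = 2; t=10
e=11: not %3==0, count = 2+1 = 3; t=21
e=10: not %3==0, count = 3+1 = 4; t=31
e=-1: not %3==0, count = 4+1 = 5; t=30
e=8: not %3==0, count = 5+1 = 6; t=38
e=2: not %3==0, count = 6+1 = 7; t=40
e=1: not %3==0, count = 7+1 = 8; t=41
e=-2: not %3==0, count = 8+1 = 9; t=39
count+t = 9+39 = 48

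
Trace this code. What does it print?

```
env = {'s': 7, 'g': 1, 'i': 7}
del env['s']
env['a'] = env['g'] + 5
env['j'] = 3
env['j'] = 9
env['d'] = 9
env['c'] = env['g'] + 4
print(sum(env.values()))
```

del 's' → {'g': 1, 'i': 7}
env['a'] = env['g']+5 = 6 → {'g': 1, 'i': 7, 'a': 6}
env['j'] = 3 → {'g': 1, 'i': 7, 'a': 6, 'j': 3}
env['j'] = 9 → {'g': 1, 'i': 7, 'a': 6, 'j': 9}
env['d'] = 9 → {'g': 1, 'i': 7, 'a': 6, 'j': 9, 'd': 9}
env['c'] = env['g']+4 = 5 → {'g': 1, 'i': 7, 'a': 6, 'j': 9, 'd': 9, 'c': 5}
sum of values = 37

37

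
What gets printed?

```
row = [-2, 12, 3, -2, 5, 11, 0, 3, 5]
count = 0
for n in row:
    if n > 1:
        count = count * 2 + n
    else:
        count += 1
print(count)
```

611

n=-2: not >1, count = 0+1 = 1
n=12: >1, count = 1*2+12 = 14
n=3: >1, count = 14*2+3 = 31
n=-2: not >1, count = 31+1 = 32
n=5: >1, count = 32*2+5 = 69
n=11: >1, count = 69*2+11 = 149
n=0: not >1, count = 149+1 = 150
n=3: >1, count = 150*2+3 = 303
n=5: >1, count = 303*2+5 = 611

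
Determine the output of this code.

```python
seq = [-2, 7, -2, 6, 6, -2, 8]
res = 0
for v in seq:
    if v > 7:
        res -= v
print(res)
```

v=-2: not >7
v=7: not >7
v=-2: not >7
v=6: not >7
v=6: not >7
v=-2: not >7
v=8: >7, res = 0-8 = -8

-8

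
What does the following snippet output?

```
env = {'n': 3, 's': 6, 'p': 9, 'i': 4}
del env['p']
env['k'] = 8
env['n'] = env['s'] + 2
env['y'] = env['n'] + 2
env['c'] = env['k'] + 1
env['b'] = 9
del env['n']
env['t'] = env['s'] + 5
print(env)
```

{'s': 6, 'i': 4, 'k': 8, 'y': 10, 'c': 9, 'b': 9, 't': 11}

del 'p' → {'n': 3, 's': 6, 'i': 4}
env['k'] = 8 → {'n': 3, 's': 6, 'i': 4, 'k': 8}
env['n'] = env['s']+2 = 8 → {'n': 8, 's': 6, 'i': 4, 'k': 8}
env['y'] = env['n']+2 = 10 → {'n': 8, 's': 6, 'i': 4, 'k': 8, 'y': 10}
env['c'] = env['k']+1 = 9 → {'n': 8, 's': 6, 'i': 4, 'k': 8, 'y': 10, 'c': 9}
env['b'] = 9 → {'n': 8, 's': 6, 'i': 4, 'k': 8, 'y': 10, 'c': 9, 'b': 9}
del 'n' → {'s': 6, 'i': 4, 'k': 8, 'y': 10, 'c': 9, 'b': 9}
env['t'] = env['s']+5 = 11 → {'s': 6, 'i': 4, 'k': 8, 'y': 10, 'c': 9, 'b': 9, 't': 11}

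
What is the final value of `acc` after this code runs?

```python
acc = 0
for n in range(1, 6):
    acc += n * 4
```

60

n=1: acc = 0+1*4 = 4
n=2: acc = 4+2*4 = 12
n=3: acc = 12+3*4 = 24
n=4: acc = 24+4*4 = 40
n=5: acc = 40+5*4 = 60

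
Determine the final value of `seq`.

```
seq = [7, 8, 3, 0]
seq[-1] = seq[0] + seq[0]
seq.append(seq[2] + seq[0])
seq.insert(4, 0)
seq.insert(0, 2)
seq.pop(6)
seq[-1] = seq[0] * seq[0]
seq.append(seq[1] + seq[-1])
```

seq[-1] = seq[0]+seq[0] = 7+7 = 14 → [7, 8, 3, 14]
append seq[2]+seq[0] = 3+7 = 10 → [7, 8, 3, 14, 10]
insert 0 at 4 → [7, 8, 3, 14, 0, 10]
insert 2 at 0 → [2, 7, 8, 3, 14, 0, 10]
pop(6) removes 10 → [2, 7, 8, 3, 14, 0]
seq[-1] = seq[0]*seq[0] = 2*2 = 4 → [2, 7, 8, 3, 14, 4]
append seq[1]+seq[-1] = 7+4 = 11 → [2, 7, 8, 3, 14, 4, 11]

[2, 7, 8, 3, 14, 4, 11]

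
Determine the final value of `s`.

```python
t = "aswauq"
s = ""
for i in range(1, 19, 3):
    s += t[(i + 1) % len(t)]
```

'wqwqwq'

i=1: add t[2]='w' → 'w'
i=4: add t[5]='q' → 'wq'
i=7: add t[2]='w' → 'wqw'
i=10: add t[5]='q' → 'wqwq'
i=13: add t[2]='w' → 'wqwqw'
i=16: add t[5]='q' → 'wqwqwq'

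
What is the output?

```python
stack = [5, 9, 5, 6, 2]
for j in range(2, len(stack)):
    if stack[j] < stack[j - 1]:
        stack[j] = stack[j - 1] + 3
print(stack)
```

[5, 9, 12, 15, 18]

j=2: 5<9, stack[2] = 9+3 = 12 → [5, 9, 12, 6, 2]
j=3: 6<12, stack[3] = 12+3 = 15 → [5, 9, 12, 15, 2]
j=4: 2<15, stack[4] = 15+3 = 18 → [5, 9, 12, 15, 18]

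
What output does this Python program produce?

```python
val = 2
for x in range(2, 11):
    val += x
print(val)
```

56

x=2: val = 2+2 = 4
x=3: val = 4+3 = 7
x=4: val = 7+4 = 11
x=5: val = 11+5 = 16
x=6: val = 16+6 = 22
x=7: val = 22+7 = 29
x=8: val = 29+8 = 37
x=9: val = 37+9 = 46
x=10: val = 46+10 = 56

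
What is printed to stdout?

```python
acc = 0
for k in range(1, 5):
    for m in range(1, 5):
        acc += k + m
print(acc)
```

k=1,m=1: acc = 0+2 = 2
k=1,m=2: acc = 2+3 = 5
k=1,m=3: acc = 5+4 = 9
k=1,m=4: acc = 9+5 = 14
k=2,m=1: acc = 14+3 = 17
k=2,m=2: acc = 17+4 = 21
k=2,m=3: acc = 21+5 = 26
k=2,m=4: acc = 26+6 = 32
k=3,m=1: acc = 32+4 = 36
k=3,m=2: acc = 36+5 = 41
k=3,m=3: acc = 41+6 = 47
k=3,m=4: acc = 47+7 = 54
k=4,m=1: acc = 54+5 = 59
k=4,m=2: acc = 59+6 = 65
k=4,m=3: acc = 65+7 = 72
k=4,m=4: acc = 72+8 = 80

80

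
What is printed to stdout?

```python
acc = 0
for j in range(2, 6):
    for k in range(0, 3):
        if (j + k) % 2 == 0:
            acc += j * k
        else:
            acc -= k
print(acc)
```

14

j=2,k=0: even sum, acc = 0+0 = 0
j=2,k=1: odd sum, acc = 0-1 = -1
j=2,k=2: even sum, acc = (-1)+4 = 3
j=3,k=0: odd sum, acc = 3-0 = 3
j=3,k=1: even sum, acc = 3+3 = 6
j=3,k=2: odd sum, acc = 6-2 = 4
j=4,k=0: even sum, acc = 4+0 = 4
j=4,k=1: odd sum, acc = 4-1 = 3
j=4,k=2: even sum, acc = 3+8 = 11
j=5,k=0: odd sum, acc = 11-0 = 11
j=5,k=1: even sum, acc = 11+5 = 16
j=5,k=2: odd sum, acc = 16-2 = 14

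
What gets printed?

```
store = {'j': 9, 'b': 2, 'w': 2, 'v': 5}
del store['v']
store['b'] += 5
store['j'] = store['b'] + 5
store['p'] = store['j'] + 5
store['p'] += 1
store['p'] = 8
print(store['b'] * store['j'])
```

84

del 'v' → {'j': 9, 'b': 2, 'w': 2}
store['b'] = 2+5 = 7 → {'j': 9, 'b': 7, 'w': 2}
store['j'] = store['b']+5 = 12 → {'j': 12, 'b': 7, 'w': 2}
store['p'] = store['j']+5 = 17 → {'j': 12, 'b': 7, 'w': 2, 'p': 17}
store['p'] = 17+1 = 18 → {'j': 12, 'b': 7, 'w': 2, 'p': 18}
store['p'] = 8 → {'j': 12, 'b': 7, 'w': 2, 'p': 8}
store['b']*store['j'] = 7*12 = 84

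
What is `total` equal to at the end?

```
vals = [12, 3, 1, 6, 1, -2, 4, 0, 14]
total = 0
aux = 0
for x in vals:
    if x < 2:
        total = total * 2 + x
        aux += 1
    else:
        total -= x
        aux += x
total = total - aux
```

x=12: not <2, total = 0-12 = -12; aux=12
x=3: not <2, total = (-12)-3 = -15; aux=15
x=1: <2, total = (-15)*2+1 = -29; aux=16
x=6: not <2, total = (-29)-6 = -35; aux=22
x=1: <2, total = (-35)*2+1 = -69; aux=23
x=-2: <2, total = (-69)*2+(-2) = -140; aux=24
x=4: not <2, total = (-140)-4 = -144; aux=28
x=0: <2, total = (-144)*2+0 = -288; aux=29
x=14: not <2, total = (-288)-14 = -302; aux=43
total-aux = (-302)-43 = -345

-345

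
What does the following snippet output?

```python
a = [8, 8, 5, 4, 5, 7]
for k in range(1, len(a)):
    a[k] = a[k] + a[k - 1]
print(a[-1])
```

k=1: a[1] = 8+8 = 16 → [8, 16, 5, 4, 5, 7]
k=2: a[2] = 5+16 = 21 → [8, 16, 21, 4, 5, 7]
k=3: a[3] = 4+21 = 25 → [8, 16, 21, 25, 5, 7]
k=4: a[4] = 5+25 = 30 → [8, 16, 21, 25, 30, 7]
k=5: a[5] = 7+30 = 37 → [8, 16, 21, 25, 30, 37]

37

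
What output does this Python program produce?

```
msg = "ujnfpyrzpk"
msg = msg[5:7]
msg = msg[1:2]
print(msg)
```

r

slice [5:7] → 'yr'
slice [1:2] → 'r'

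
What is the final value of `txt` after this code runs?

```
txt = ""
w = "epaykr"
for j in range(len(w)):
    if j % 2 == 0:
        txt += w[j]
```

'eak'

j=0: add 'e' → 'e'
j=1: skip
j=2: add 'a' → 'ea'
j=3: skip
j=4: add 'k' → 'eak'
j=5: skip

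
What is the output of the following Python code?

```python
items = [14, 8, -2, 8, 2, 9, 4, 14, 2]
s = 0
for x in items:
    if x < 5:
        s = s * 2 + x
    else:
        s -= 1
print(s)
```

-44

x=14: not <5, s = 0-1 = -1
x=8: not <5, s = (-1)-1 = -2
x=-2: <5, s = (-2)*2+(-2) = -6
x=8: not <5, s = (-6)-1 = -7
x=2: <5, s = (-7)*2+2 = -12
x=9: not <5, s = (-12)-1 = -13
x=4: <5, s = (-13)*2+4 = -22
x=14: not <5, s = (-22)-1 = -23
x=2: <5, s = (-23)*2+2 = -44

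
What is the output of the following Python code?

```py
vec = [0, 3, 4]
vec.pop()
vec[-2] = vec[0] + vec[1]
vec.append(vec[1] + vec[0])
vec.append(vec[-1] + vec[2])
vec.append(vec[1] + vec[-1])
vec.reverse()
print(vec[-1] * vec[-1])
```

pop() removes 4 → [0, 3]
vec[-2] = vec[0]+vec[1] = 0+3 = 3 → [3, 3]
append vec[1]+vec[0] = 3+3 = 6 → [3, 3, 6]
append vec[-1]+vec[2] = 6+6 = 12 → [3, 3, 6, 12]
append vec[1]+vec[-1] = 3+12 = 15 → [3, 3, 6, 12, 15]
reverse → [15, 12, 6, 3, 3]
vec[-1]*vec[-1] = 3*3 = 9

9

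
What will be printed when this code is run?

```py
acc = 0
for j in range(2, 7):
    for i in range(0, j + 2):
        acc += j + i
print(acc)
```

j=2,i=0: acc = 0+2 = 2
j=2,i=1: acc = 2+3 = 5
j=2,i=2: acc = 5+4 = 9
j=2,i=3: acc = 9+5 = 14
j=3,i=0: acc = 14+3 = 17
j=3,i=1: acc = 17+4 = 21
j=3,i=2: acc = 21+5 = 26
j=3,i=3: acc = 26+6 = 32
j=3,i=4: acc = 32+7 = 39
j=4,i=0: acc = 39+4 = 43
j=4,i=1: acc = 43+5 = 48
j=4,i=2: acc = 48+6 = 54
j=4,i=3: acc = 54+7 = 61
j=4,i=4: acc = 61+8 = 69
j=4,i=5: acc = 69+9 = 78
j=5,i=0: acc = 78+5 = 83
j=5,i=1: acc = 83+6 = 89
j=5,i=2: acc = 89+7 = 96
j=5,i=3: acc = 96+8 = 104
j=5,i=4: acc = 104+9 = 113
j=5,i=5: acc = 113+10 = 123
j=5,i=6: acc = 123+11 = 134
j=6,i=0: acc = 134+6 = 140
j=6,i=1: acc = 140+7 = 147
j=6,i=2: acc = 147+8 = 155
j=6,i=3: acc = 155+9 = 164
j=6,i=4: acc = 164+10 = 174
j=6,i=5: acc = 174+11 = 185
j=6,i=6: acc = 185+12 = 197
j=6,i=7: acc = 197+13 = 210

210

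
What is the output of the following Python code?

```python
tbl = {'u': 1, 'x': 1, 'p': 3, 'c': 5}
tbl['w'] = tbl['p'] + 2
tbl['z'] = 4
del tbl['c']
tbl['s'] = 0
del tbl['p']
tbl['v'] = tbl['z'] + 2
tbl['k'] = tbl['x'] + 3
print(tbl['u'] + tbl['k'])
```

tbl['w'] = tbl['p']+2 = 5 → {'u': 1, 'x': 1, 'p': 3, 'c': 5, 'w': 5}
tbl['z'] = 4 → {'u': 1, 'x': 1, 'p': 3, 'c': 5, 'w': 5, 'z': 4}
del 'c' → {'u': 1, 'x': 1, 'p': 3, 'w': 5, 'z': 4}
tbl['s'] = 0 → {'u': 1, 'x': 1, 'p': 3, 'w': 5, 'z': 4, 's': 0}
del 'p' → {'u': 1, 'x': 1, 'w': 5, 'z': 4, 's': 0}
tbl['v'] = tbl['z']+2 = 6 → {'u': 1, 'x': 1, 'w': 5, 'z': 4, 's': 0, 'v': 6}
tbl['k'] = tbl['x']+3 = 4 → {'u': 1, 'x': 1, 'w': 5, 'z': 4, 's': 0, 'v': 6, 'k': 4}
tbl['u']+tbl['k'] = 1+4 = 5

5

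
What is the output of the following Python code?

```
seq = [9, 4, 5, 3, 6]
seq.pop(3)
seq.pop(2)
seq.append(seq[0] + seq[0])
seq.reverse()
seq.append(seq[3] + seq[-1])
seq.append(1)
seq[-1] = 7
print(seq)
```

pop(3) removes 3 → [9, 4, 5, 6]
pop(2) removes 5 → [9, 4, 6]
append seq[0]+seq[0] = 9+9 = 18 → [9, 4, 6, 18]
reverse → [18, 6, 4, 9]
append seq[3]+seq[-1] = 9+9 = 18 → [18, 6, 4, 9, 18]
append 1 → [18, 6, 4, 9, 18, 1]
seq[-1] = 7 → [18, 6, 4, 9, 18, 7]

[18, 6, 4, 9, 18, 7]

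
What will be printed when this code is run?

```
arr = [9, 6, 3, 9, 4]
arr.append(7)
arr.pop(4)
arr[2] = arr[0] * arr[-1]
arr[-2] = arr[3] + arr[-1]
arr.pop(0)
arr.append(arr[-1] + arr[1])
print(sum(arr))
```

append 7 → [9, 6, 3, 9, 4, 7]
pop(4) removes 4 → [9, 6, 3, 9, 7]
arr[2] = arr[0]*arr[-1] = 9*7 = 63 → [9, 6, 63, 9, 7]
arr[-2] = arr[3]+arr[-1] = 9+7 = 16 → [9, 6, 63, 16, 7]
pop(0) removes 9 → [6, 63, 16, 7]
append arr[-1]+arr[1] = 7+63 = 70 → [6, 63, 16, 7, 70]
sum = 162

162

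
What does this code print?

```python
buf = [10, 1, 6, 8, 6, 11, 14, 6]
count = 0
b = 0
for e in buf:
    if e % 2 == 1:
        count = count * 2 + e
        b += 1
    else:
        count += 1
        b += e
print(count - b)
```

e=10: not odd, count = 0+1 = 1; b=10
e=1: odd, count = 1*2+1 = 3; b=11
e=6: not odd, count = 3+1 = 4; b=17
e=8: not odd, count = 4+1 = 5; b=25
e=6: not odd, count = 5+1 = 6; b=31
e=11: odd, count = 6*2+11 = 23; b=32
e=14: not odd, count = 23+1 = 24; b=46
e=6: not odd, count = 24+1 = 25; b=52
count-b = 25-52 = -27

-27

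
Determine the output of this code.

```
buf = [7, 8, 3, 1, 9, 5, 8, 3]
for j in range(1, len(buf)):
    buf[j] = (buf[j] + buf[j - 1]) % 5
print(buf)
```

j=1: buf[1] = (8+7)%5 = 0 → [7, 0, 3, 1, 9, 5, 8, 3]
j=2: buf[2] = (3+0)%5 = 3 → [7, 0, 3, 1, 9, 5, 8, 3]
j=3: buf[3] = (1+3)%5 = 4 → [7, 0, 3, 4, 9, 5, 8, 3]
j=4: buf[4] = (9+4)%5 = 3 → [7, 0, 3, 4, 3, 5, 8, 3]
j=5: buf[5] = (5+3)%5 = 3 → [7, 0, 3, 4, 3, 3, 8, 3]
j=6: buf[6] = (8+3)%5 = 1 → [7, 0, 3, 4, 3, 3, 1, 3]
j=7: buf[7] = (3+1)%5 = 4 → [7, 0, 3, 4, 3, 3, 1, 4]

[7, 0, 3, 4, 3, 3, 1, 4]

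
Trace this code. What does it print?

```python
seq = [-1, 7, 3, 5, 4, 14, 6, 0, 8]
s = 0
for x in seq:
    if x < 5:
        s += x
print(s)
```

6

x=-1: <5, s = 0+(-1) = -1
x=7: not <5
x=3: <5, s = (-1)+3 = 2
x=5: not <5
x=4: <5, s = 2+4 = 6
x=14: not <5
x=6: not <5
x=0: <5, s = 6+0 = 6
x=8: not <5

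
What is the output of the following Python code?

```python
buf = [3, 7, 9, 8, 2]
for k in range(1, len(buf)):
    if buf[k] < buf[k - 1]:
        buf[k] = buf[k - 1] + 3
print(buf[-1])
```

k=1: 7>=3, unchanged → [3, 7, 9, 8, 2]
k=2: 9>=7, unchanged → [3, 7, 9, 8, 2]
k=3: 8<9, buf[3] = 9+3 = 12 → [3, 7, 9, 12, 2]
k=4: 2<12, buf[4] = 12+3 = 15 → [3, 7, 9, 12, 15]

15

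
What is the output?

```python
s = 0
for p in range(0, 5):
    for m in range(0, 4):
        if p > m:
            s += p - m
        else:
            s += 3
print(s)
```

50

p=0,m=0: not 0>0, s = 0+3 = 3
p=0,m=1: not 0>1, s = 3+3 = 6
p=0,m=2: not 0>2, s = 6+3 = 9
p=0,m=3: not 0>3, s = 9+3 = 12
p=1,m=0: 1>0, s = 12+1 = 13
p=1,m=1: not 1>1, s = 13+3 = 16
p=1,m=2: not 1>2, s = 16+3 = 19
p=1,m=3: not 1>3, s = 19+3 = 22
p=2,m=0: 2>0, s = 22+2 = 24
p=2,m=1: 2>1, s = 24+1 = 25
p=2,m=2: not 2>2, s = 25+3 = 28
p=2,m=3: not 2>3, s = 28+3 = 31
p=3,m=0: 3>0, s = 31+3 = 34
p=3,m=1: 3>1, s = 34+2 = 36
p=3,m=2: 3>2, s = 36+1 = 37
p=3,m=3: not 3>3, s = 37+3 = 40
p=4,m=0: 4>0, s = 40+4 = 44
p=4,m=1: 4>1, s = 44+3 = 47
p=4,m=2: 4>2, s = 47+2 = 49
p=4,m=3: 4>3, s = 49+1 = 50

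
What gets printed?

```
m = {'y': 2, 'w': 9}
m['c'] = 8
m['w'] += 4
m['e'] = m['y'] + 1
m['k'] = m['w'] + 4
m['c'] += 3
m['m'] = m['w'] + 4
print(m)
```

{'y': 2, 'w': 13, 'c': 11, 'e': 3, 'k': 17, 'm': 17}

m['c'] = 8 → {'y': 2, 'w': 9, 'c': 8}
m['w'] = 9+4 = 13 → {'y': 2, 'w': 13, 'c': 8}
m['e'] = m['y']+1 = 3 → {'y': 2, 'w': 13, 'c': 8, 'e': 3}
m['k'] = m['w']+4 = 17 → {'y': 2, 'w': 13, 'c': 8, 'e': 3, 'k': 17}
m['c'] = 8+3 = 11 → {'y': 2, 'w': 13, 'c': 11, 'e': 3, 'k': 17}
m['m'] = m['w']+4 = 17 → {'y': 2, 'w': 13, 'c': 11, 'e': 3, 'k': 17, 'm': 17}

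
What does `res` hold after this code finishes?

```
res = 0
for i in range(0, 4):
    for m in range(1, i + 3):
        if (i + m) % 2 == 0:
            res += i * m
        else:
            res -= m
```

i=0,m=1: odd sum, res = 0-1 = -1
i=0,m=2: even sum, res = (-1)+0 = -1
i=1,m=1: even sum, res = (-1)+1 = 0
i=1,m=2: odd sum, res = 0-2 = -2
i=1,m=3: even sum, res = (-2)+3 = 1
i=2,m=1: odd sum, res = 1-1 = 0
i=2,m=2: even sum, res = 0+4 = 4
i=2,m=3: odd sum, res = 4-3 = 1
i=2,m=4: even sum, res = 1+8 = 9
i=3,m=1: even sum, res = 9+3 = 12
i=3,m=2: odd sum, res = 12-2 = 10
i=3,m=3: even sum, res = 10+9 = 19
i=3,m=4: odd sum, res = 19-4 = 15
i=3,m=5: even sum, res = 15+15 = 30

30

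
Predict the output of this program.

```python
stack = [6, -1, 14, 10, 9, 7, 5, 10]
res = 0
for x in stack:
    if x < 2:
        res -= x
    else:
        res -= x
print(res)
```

-60

x=6: not <2, res = 0-6 = -6
x=-1: <2, res = (-6)-(-1) = -5
x=14: not <2, res = (-5)-14 = -19
x=10: not <2, res = (-19)-10 = -29
x=9: not <2, res = (-29)-9 = -38
x=7: not <2, res = (-38)-7 = -45
x=5: not <2, res = (-45)-5 = -50
x=10: not <2, res = (-50)-10 = -60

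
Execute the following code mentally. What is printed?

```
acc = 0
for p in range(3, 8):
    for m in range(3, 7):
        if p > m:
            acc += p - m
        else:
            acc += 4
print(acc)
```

p=3,m=3: not 3>3, acc = 0+4 = 4
p=3,m=4: not 3>4, acc = 4+4 = 8
p=3,m=5: not 3>5, acc = 8+4 = 12
p=3,m=6: not 3>6, acc = 12+4 = 16
p=4,m=3: 4>3, acc = 16+1 = 17
p=4,m=4: not 4>4, acc = 17+4 = 21
p=4,m=5: not 4>5, acc = 21+4 = 25
p=4,m=6: not 4>6, acc = 25+4 = 29
p=5,m=3: 5>3, acc = 29+2 = 31
p=5,m=4: 5>4, acc = 31+1 = 32
p=5,m=5: not 5>5, acc = 32+4 = 36
p=5,m=6: not 5>6, acc = 36+4 = 40
p=6,m=3: 6>3, acc = 40+3 = 43
p=6,m=4: 6>4, acc = 43+2 = 45
p=6,m=5: 6>5, acc = 45+1 = 46
p=6,m=6: not 6>6, acc = 46+4 = 50
p=7,m=3: 7>3, acc = 50+4 = 54
p=7,m=4: 7>4, acc = 54+3 = 57
p=7,m=5: 7>5, acc = 57+2 = 59
p=7,m=6: 7>6, acc = 59+1 = 60

60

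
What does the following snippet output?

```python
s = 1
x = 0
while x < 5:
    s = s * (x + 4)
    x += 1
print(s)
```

6720

x=0: s = 1*4 = 4
x=1: s = 4*5 = 20
x=2: s = 20*6 = 120
x=3: s = 120*7 = 840
x=4: s = 840*8 = 6720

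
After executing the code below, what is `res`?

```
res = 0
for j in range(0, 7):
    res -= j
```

j=0: res = 0-0 = 0
j=1: res = 0-1 = -1
j=2: res = (-1)-2 = -3
j=3: res = (-3)-3 = -6
j=4: res = (-6)-4 = -10
j=5: res = (-10)-5 = -15
j=6: res = (-15)-6 = -21

-21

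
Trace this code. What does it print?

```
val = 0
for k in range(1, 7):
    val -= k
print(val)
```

k=1: val = 0-1 = -1
k=2: val = (-1)-2 = -3
k=3: val = (-3)-3 = -6
k=4: val = (-6)-4 = -10
k=5: val = (-10)-5 = -15
k=6: val = (-15)-6 = -21

-21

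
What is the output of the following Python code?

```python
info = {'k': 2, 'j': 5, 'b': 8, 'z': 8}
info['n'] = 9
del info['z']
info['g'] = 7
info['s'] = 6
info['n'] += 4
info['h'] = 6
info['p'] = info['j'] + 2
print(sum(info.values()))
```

54

info['n'] = 9 → {'k': 2, 'j': 5, 'b': 8, 'z': 8, 'n': 9}
del 'z' → {'k': 2, 'j': 5, 'b': 8, 'n': 9}
info['g'] = 7 → {'k': 2, 'j': 5, 'b': 8, 'n': 9, 'g': 7}
info['s'] = 6 → {'k': 2, 'j': 5, 'b': 8, 'n': 9, 'g': 7, 's': 6}
info['n'] = 9+4 = 13 → {'k': 2, 'j': 5, 'b': 8, 'n': 13, 'g': 7, 's': 6}
info['h'] = 6 → {'k': 2, 'j': 5, 'b': 8, 'n': 13, 'g': 7, 's': 6, 'h': 6}
info['p'] = info['j']+2 = 7 → {'k': 2, 'j': 5, 'b': 8, 'n': 13, 'g': 7, 's': 6, 'h': 6, 'p': 7}
sum of values = 54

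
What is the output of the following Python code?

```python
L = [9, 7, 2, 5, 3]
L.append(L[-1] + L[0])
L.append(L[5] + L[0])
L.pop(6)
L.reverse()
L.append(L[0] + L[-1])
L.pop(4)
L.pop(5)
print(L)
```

append L[-1]+L[0] = 3+9 = 12 → [9, 7, 2, 5, 3, 12]
append L[5]+L[0] = 12+9 = 21 → [9, 7, 2, 5, 3, 12, 21]
pop(6) removes 21 → [9, 7, 2, 5, 3, 12]
reverse → [12, 3, 5, 2, 7, 9]
append L[0]+L[-1] = 12+9 = 21 → [12, 3, 5, 2, 7, 9, 21]
pop(4) removes 7 → [12, 3, 5, 2, 9, 21]
pop(5) removes 21 → [12, 3, 5, 2, 9]

[12, 3, 5, 2, 9]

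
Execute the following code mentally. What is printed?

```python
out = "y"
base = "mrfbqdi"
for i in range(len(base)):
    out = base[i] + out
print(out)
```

idqbfrmy

i=0: prepend 'm' → 'my'
i=1: prepend 'r' → 'rmy'
i=2: prepend 'f' → 'frmy'
i=3: prepend 'b' → 'bfrmy'
i=4: prepend 'q' → 'qbfrmy'
i=5: prepend 'd' → 'dqbfrmy'
i=6: prepend 'i' → 'idqbfrmy'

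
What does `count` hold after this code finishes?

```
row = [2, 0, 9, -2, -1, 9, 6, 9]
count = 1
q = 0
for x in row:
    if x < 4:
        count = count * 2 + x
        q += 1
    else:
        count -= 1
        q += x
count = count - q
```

x=2: <4, count = 1*2+2 = 4; q=1
x=0: <4, count = 4*2+0 = 8; q=2
x=9: not <4, count = 8-1 = 7; q=11
x=-2: <4, count = 7*2+(-2) = 12; q=12
x=-1: <4, count = 12*2+(-1) = 23; q=13
x=9: not <4, count = 23-1 = 22; q=22
x=6: not <4, count = 22-1 = 21; q=28
x=9: not <4, count = 21-1 = 20; q=37
count-q = 20-37 = -17

-17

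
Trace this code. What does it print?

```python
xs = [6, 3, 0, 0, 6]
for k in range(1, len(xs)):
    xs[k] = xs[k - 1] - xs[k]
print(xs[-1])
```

-3

k=1: xs[1] = 6-3 = 3 → [6, 3, 0, 0, 6]
k=2: xs[2] = 3-0 = 3 → [6, 3, 3, 0, 6]
k=3: xs[3] = 3-0 = 3 → [6, 3, 3, 3, 6]
k=4: xs[4] = 3-6 = -3 → [6, 3, 3, 3, -3]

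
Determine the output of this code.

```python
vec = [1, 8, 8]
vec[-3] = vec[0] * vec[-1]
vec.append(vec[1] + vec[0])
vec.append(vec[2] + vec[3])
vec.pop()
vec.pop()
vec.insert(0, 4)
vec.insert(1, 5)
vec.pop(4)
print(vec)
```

[4, 5, 8, 8]

vec[-3] = vec[0]*vec[-1] = 1*8 = 8 → [8, 8, 8]
append vec[1]+vec[0] = 8+8 = 16 → [8, 8, 8, 16]
append vec[2]+vec[3] = 8+16 = 24 → [8, 8, 8, 16, 24]
pop() removes 24 → [8, 8, 8, 16]
pop() removes 16 → [8, 8, 8]
insert 4 at 0 → [4, 8, 8, 8]
insert 5 at 1 → [4, 5, 8, 8, 8]
pop(4) removes 8 → [4, 5, 8, 8]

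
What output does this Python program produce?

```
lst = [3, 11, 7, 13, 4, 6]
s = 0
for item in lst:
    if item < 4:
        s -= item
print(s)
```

-3

item=3: <4, s = 0-3 = -3
item=11: not <4
item=7: not <4
item=13: not <4
item=4: not <4
item=6: not <4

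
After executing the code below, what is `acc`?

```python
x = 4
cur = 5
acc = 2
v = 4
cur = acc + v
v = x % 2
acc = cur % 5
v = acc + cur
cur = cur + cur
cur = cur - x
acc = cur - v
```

1

cur = 2+4 = 6
v = 4%2 = 0
acc = 6%5 = 1
v = 1+6 = 7
cur = 6+6 = 12
cur = 12-4 = 8
acc = 8-7 = 1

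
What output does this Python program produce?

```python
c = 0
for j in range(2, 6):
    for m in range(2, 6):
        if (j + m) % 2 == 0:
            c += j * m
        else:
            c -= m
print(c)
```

72

j=2,m=2: even sum, c = 0+4 = 4
j=2,m=3: odd sum, c = 4-3 = 1
j=2,m=4: even sum, c = 1+8 = 9
j=2,m=5: odd sum, c = 9-5 = 4
j=3,m=2: odd sum, c = 4-2 = 2
j=3,m=3: even sum, c = 2+9 = 11
j=3,m=4: odd sum, c = 11-4 = 7
j=3,m=5: even sum, c = 7+15 = 22
j=4,m=2: even sum, c = 22+8 = 30
j=4,m=3: odd sum, c = 30-3 = 27
j=4,m=4: even sum, c = 27+16 = 43
j=4,m=5: odd sum, c = 43-5 = 38
j=5,m=2: odd sum, c = 38-2 = 36
j=5,m=3: even sum, c = 36+15 = 51
j=5,m=4: odd sum, c = 51-4 = 47
j=5,m=5: even sum, c = 47+25 = 72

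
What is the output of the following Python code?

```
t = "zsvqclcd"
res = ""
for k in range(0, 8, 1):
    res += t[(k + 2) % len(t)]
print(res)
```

vqclcdzs

k=0: add t[2]='v' → 'v'
k=1: add t[3]='q' → 'vq'
k=2: add t[4]='c' → 'vqc'
k=3: add t[5]='l' → 'vqcl'
k=4: add t[6]='c' → 'vqclc'
k=5: add t[7]='d' → 'vqclcd'
k=6: add t[0]='z' → 'vqclcdz'
k=7: add t[1]='s' → 'vqclcdzs'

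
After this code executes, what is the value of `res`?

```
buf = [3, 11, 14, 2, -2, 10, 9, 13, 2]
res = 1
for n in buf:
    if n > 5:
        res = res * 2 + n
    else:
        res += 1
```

n=3: not >5, res = 1+1 = 2
n=11: >5, res = 2*2+11 = 15
n=14: >5, res = 15*2+14 = 44
n=2: not >5, res = 44+1 = 45
n=-2: not >5, res = 45+1 = 46
n=10: >5, res = 46*2+10 = 102
n=9: >5, res = 102*2+9 = 213
n=13: >5, res = 213*2+13 = 439
n=2: not >5, res = 439+1 = 440

440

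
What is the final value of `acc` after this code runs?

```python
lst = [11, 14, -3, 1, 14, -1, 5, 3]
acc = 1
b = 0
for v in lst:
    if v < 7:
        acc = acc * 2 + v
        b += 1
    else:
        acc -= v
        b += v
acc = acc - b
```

v=11: not <7, acc = 1-11 = -10; b=11
v=14: not <7, acc = (-10)-14 = -24; b=25
v=-3: <7, acc = (-24)*2+(-3) = -51; b=26
v=1: <7, acc = (-51)*2+1 = -101; b=27
v=14: not <7, acc = (-101)-14 = -115; b=41
v=-1: <7, acc = (-115)*2+(-1) = -231; b=42
v=5: <7, acc = (-231)*2+5 = -457; b=43
v=3: <7, acc = (-457)*2+3 = -911; b=44
acc-b = (-911)-44 = -955

-955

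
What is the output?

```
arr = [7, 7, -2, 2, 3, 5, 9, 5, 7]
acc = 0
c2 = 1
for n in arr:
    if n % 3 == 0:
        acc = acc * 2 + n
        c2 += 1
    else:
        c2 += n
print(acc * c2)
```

n=7: not %3==0; c2=8
n=7: not %3==0; c2=15
n=-2: not %3==0; c2=13
n=2: not %3==0; c2=15
n=3: %3==0, acc = 0*2+3 = 3; c2=16
n=5: not %3==0; c2=21
n=9: %3==0, acc = 3*2+9 = 15; c2=22
n=5: not %3==0; c2=27
n=7: not %3==0; c2=34
acc*c2 = 15*34 = 510

510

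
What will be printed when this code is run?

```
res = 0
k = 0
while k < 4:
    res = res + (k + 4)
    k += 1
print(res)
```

22

k=0: res = 0+4 = 4
k=1: res = 4+5 = 9
k=2: res = 9+6 = 15
k=3: res = 15+7 = 22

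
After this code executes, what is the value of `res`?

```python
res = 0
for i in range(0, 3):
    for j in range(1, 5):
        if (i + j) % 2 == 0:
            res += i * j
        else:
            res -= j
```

i=0,j=1: odd sum, res = 0-1 = -1
i=0,j=2: even sum, res = (-1)+0 = -1
i=0,j=3: odd sum, res = (-1)-3 = -4
i=0,j=4: even sum, res = (-4)+0 = -4
i=1,j=1: even sum, res = (-4)+1 = -3
i=1,j=2: odd sum, res = (-3)-2 = -5
i=1,j=3: even sum, res = (-5)+3 = -2
i=1,j=4: odd sum, res = (-2)-4 = -6
i=2,j=1: odd sum, res = (-6)-1 = -7
i=2,j=2: even sum, res = (-7)+4 = -3
i=2,j=3: odd sum, res = (-3)-3 = -6
i=2,j=4: even sum, res = (-6)+8 = 2

2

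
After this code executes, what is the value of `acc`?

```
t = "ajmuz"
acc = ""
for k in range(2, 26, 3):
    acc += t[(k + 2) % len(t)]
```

'zmaujzma'

k=2: add t[4]='z' → 'z'
k=5: add t[2]='m' → 'zm'
k=8: add t[0]='a' → 'zma'
k=11: add t[3]='u' → 'zmau'
k=14: add t[1]='j' → 'zmauj'
k=17: add t[4]='z' → 'zmaujz'
k=20: add t[2]='m' → 'zmaujzm'
k=23: add t[0]='a' → 'zmaujzma'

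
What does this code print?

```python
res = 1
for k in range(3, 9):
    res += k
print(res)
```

34

k=3: res = 1+3 = 4
k=4: res = 4+4 = 8
k=5: res = 8+5 = 13
k=6: res = 13+6 = 19
k=7: res = 19+7 = 26
k=8: res = 26+8 = 34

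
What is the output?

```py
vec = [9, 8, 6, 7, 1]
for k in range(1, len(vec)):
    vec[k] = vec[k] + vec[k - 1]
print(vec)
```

k=1: vec[1] = 8+9 = 17 → [9, 17, 6, 7, 1]
k=2: vec[2] = 6+17 = 23 → [9, 17, 23, 7, 1]
k=3: vec[3] = 7+23 = 30 → [9, 17, 23, 30, 1]
k=4: vec[4] = 1+30 = 31 → [9, 17, 23, 30, 31]

[9, 17, 23, 30, 31]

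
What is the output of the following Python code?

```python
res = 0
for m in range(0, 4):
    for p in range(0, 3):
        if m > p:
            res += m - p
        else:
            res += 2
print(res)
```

22

m=0,p=0: not 0>0, res = 0+2 = 2
m=0,p=1: not 0>1, res = 2+2 = 4
m=0,p=2: not 0>2, res = 4+2 = 6
m=1,p=0: 1>0, res = 6+1 = 7
m=1,p=1: not 1>1, res = 7+2 = 9
m=1,p=2: not 1>2, res = 9+2 = 11
m=2,p=0: 2>0, res = 11+2 = 13
m=2,p=1: 2>1, res = 13+1 = 14
m=2,p=2: not 2>2, res = 14+2 = 16
m=3,p=0: 3>0, res = 16+3 = 19
m=3,p=1: 3>1, res = 19+2 = 21
m=3,p=2: 3>2, res = 21+1 = 22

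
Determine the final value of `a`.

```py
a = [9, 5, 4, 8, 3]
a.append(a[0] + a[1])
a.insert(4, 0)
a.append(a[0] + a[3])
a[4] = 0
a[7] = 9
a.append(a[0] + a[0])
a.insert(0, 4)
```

[4, 9, 5, 4, 8, 0, 3, 14, 9, 18]

append a[0]+a[1] = 9+5 = 14 → [9, 5, 4, 8, 3, 14]
insert 0 at 4 → [9, 5, 4, 8, 0, 3, 14]
append a[0]+a[3] = 9+8 = 17 → [9, 5, 4, 8, 0, 3, 14, 17]
a[4] = 0 → [9, 5, 4, 8, 0, 3, 14, 17]
a[7] = 9 → [9, 5, 4, 8, 0, 3, 14, 9]
append a[0]+a[0] = 9+9 = 18 → [9, 5, 4, 8, 0, 3, 14, 9, 18]
insert 4 at 0 → [4, 9, 5, 4, 8, 0, 3, 14, 9, 18]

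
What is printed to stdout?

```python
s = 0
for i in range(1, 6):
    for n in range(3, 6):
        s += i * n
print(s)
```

180

i=1,n=3: s = 0+3 = 3
i=1,n=4: s = 3+4 = 7
i=1,n=5: s = 7+5 = 12
i=2,n=3: s = 12+6 = 18
i=2,n=4: s = 18+8 = 26
i=2,n=5: s = 26+10 = 36
i=3,n=3: s = 36+9 = 45
i=3,n=4: s = 45+12 = 57
i=3,n=5: s = 57+15 = 72
i=4,n=3: s = 72+12 = 84
i=4,n=4: s = 84+16 = 100
i=4,n=5: s = 100+20 = 120
i=5,n=3: s = 120+15 = 135
i=5,n=4: s = 135+20 = 155
i=5,n=5: s = 155+25 = 180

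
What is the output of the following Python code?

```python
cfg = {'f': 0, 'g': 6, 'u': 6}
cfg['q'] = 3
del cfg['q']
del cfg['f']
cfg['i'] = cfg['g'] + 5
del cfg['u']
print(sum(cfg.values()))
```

17

cfg['q'] = 3 → {'f': 0, 'g': 6, 'u': 6, 'q': 3}
del 'q' → {'f': 0, 'g': 6, 'u': 6}
del 'f' → {'g': 6, 'u': 6}
cfg['i'] = cfg['g']+5 = 11 → {'g': 6, 'u': 6, 'i': 11}
del 'u' → {'g': 6, 'i': 11}
sum of values = 17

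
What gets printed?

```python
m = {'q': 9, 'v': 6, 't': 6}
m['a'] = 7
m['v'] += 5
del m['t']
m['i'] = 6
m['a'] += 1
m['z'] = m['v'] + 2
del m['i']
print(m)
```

m['a'] = 7 → {'q': 9, 'v': 6, 't': 6, 'a': 7}
m['v'] = 6+5 = 11 → {'q': 9, 'v': 11, 't': 6, 'a': 7}
del 't' → {'q': 9, 'v': 11, 'a': 7}
m['i'] = 6 → {'q': 9, 'v': 11, 'a': 7, 'i': 6}
m['a'] = 7+1 = 8 → {'q': 9, 'v': 11, 'a': 8, 'i': 6}
m['z'] = m['v']+2 = 13 → {'q': 9, 'v': 11, 'a': 8, 'i': 6, 'z': 13}
del 'i' → {'q': 9, 'v': 11, 'a': 8, 'z': 13}

{'q': 9, 'v': 11, 'a': 8, 'z': 13}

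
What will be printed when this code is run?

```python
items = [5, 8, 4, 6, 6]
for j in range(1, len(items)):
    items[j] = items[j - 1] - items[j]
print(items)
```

[5, -3, -7, -13, -19]

j=1: items[1] = 5-8 = -3 → [5, -3, 4, 6, 6]
j=2: items[2] = (-3)-4 = -7 → [5, -3, -7, 6, 6]
j=3: items[3] = (-7)-6 = -13 → [5, -3, -7, -13, 6]
j=4: items[4] = (-13)-6 = -19 → [5, -3, -7, -13, -19]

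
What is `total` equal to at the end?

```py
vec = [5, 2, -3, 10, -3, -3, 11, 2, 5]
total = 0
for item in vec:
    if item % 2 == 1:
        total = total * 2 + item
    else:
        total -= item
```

-125

item=5: odd, total = 0*2+5 = 5
item=2: not odd, total = 5-2 = 3
item=-3: odd, total = 3*2+(-3) = 3
item=10: not odd, total = 3-10 = -7
item=-3: odd, total = (-7)*2+(-3) = -17
item=-3: odd, total = (-17)*2+(-3) = -37
item=11: odd, total = (-37)*2+11 = -63
item=2: not odd, total = (-63)-2 = -65
item=5: odd, total = (-65)*2+5 = -125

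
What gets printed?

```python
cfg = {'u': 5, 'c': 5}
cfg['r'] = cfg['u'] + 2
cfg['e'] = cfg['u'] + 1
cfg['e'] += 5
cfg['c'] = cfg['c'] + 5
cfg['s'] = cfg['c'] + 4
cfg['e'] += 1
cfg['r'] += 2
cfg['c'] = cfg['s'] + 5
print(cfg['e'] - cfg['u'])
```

cfg['r'] = cfg['u']+2 = 7 → {'u': 5, 'c': 5, 'r': 7}
cfg['e'] = cfg['u']+1 = 6 → {'u': 5, 'c': 5, 'r': 7, 'e': 6}
cfg['e'] = 6+5 = 11 → {'u': 5, 'c': 5, 'r': 7, 'e': 11}
cfg['c'] = cfg['c']+5 = 10 → {'u': 5, 'c': 10, 'r': 7, 'e': 11}
cfg['s'] = cfg['c']+4 = 14 → {'u': 5, 'c': 10, 'r': 7, 'e': 11, 's': 14}
cfg['e'] = 11+1 = 12 → {'u': 5, 'c': 10, 'r': 7, 'e': 12, 's': 14}
cfg['r'] = 7+2 = 9 → {'u': 5, 'c': 10, 'r': 9, 'e': 12, 's': 14}
cfg['c'] = cfg['s']+5 = 19 → {'u': 5, 'c': 19, 'r': 9, 'e': 12, 's': 14}
cfg['e']-cfg['u'] = 12-5 = 7

7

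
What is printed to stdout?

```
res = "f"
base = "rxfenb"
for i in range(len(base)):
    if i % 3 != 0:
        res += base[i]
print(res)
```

fxfnb

i=0: skip
i=1: add 'x' → 'fx'
i=2: add 'f' → 'fxf'
i=3: skip
i=4: add 'n' → 'fxfn'
i=5: add 'b' → 'fxfnb'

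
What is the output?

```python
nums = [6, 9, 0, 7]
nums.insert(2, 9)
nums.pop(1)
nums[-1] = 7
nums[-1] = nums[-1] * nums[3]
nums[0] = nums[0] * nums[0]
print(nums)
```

[36, 9, 0, 49]

insert 9 at 2 → [6, 9, 9, 0, 7]
pop(1) removes 9 → [6, 9, 0, 7]
nums[-1] = 7 → [6, 9, 0, 7]
nums[-1] = nums[-1]*nums[3] = 7*7 = 49 → [6, 9, 0, 49]
nums[0] = nums[0]*nums[0] = 6*6 = 36 → [36, 9, 0, 49]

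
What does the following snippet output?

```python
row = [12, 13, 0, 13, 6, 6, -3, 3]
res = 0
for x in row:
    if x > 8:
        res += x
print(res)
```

x=12: >8, res = 0+12 = 12
x=13: >8, res = 12+13 = 25
x=0: not >8
x=13: >8, res = 25+13 = 38
x=6: not >8
x=6: not >8
x=-3: not >8
x=3: not >8

38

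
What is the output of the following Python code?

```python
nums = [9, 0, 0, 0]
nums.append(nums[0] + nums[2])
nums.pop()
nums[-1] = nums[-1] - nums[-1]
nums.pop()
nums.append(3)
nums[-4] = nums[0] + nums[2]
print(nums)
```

[9, 0, 0, 3]

append nums[0]+nums[2] = 9+0 = 9 → [9, 0, 0, 0, 9]
pop() removes 9 → [9, 0, 0, 0]
nums[-1] = nums[-1]-nums[-1] = 0-0 = 0 → [9, 0, 0, 0]
pop() removes 0 → [9, 0, 0]
append 3 → [9, 0, 0, 3]
nums[-4] = nums[0]+nums[2] = 9+0 = 9 → [9, 0, 0, 3]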